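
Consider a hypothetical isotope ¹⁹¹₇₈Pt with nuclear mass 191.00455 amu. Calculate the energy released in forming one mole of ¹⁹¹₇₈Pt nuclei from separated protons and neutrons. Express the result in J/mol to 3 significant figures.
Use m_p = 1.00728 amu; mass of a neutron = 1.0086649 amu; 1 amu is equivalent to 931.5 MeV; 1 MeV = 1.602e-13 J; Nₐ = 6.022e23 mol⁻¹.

The nucleus contains 78 protons and 191 − 78 = 113 neutrons.
Total constituent mass: 78 × 1.00728 + 113 × 1.0086649 = 192.5469737 amu
Δm = 192.5469737 − 191.00455 = 1.5424237 amu
E_B = 1.5424237 × 931.5 = 1436.77 MeV
Per nucleus in joules: 1436.77 MeV × 1.602e-13 J/MeV = 2.3017e-10 J
Per mole: 2.3017e-10 J × 6.022e23 mol⁻¹ = 1.3861e+14 J/mol

1.39e+14 J/mol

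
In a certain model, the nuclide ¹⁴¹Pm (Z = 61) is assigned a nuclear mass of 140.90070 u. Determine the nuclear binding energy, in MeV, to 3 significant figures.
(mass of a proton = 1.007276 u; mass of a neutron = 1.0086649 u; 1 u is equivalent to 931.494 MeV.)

1150 MeV

With 61 protons and 80 neutrons (A = 141):
Total constituent mass: 61 × 1.007276 + 80 × 1.0086649 = 142.1370280 u
The mass defect is 142.1370280 − 140.90070 = 1.2363280 u.
E_B = 1.2363280 × 931.494 = 1151.63 MeV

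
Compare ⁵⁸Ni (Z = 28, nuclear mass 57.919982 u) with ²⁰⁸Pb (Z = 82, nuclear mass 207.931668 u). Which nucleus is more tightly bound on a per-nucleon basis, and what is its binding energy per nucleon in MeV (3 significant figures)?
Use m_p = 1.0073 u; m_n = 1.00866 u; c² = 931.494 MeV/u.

⁵⁸Ni: Σm = 28(1.0073) + 30(1.00866) = 58.46420 u; Δm = 0.544218 u; E_B = 506.94 MeV; E_B/A = 8.740 MeV
²⁰⁸Pb: Σm = 82(1.0073) + 126(1.00866) = 209.68976 u; Δm = 1.758092 u; E_B = 1637.65 MeV; E_B/A = 7.873 MeV
⁵⁸Ni has the higher binding energy per nucleon, so it is the more tightly bound nucleus.

⁵⁸Ni; 8.74 MeV/nucleon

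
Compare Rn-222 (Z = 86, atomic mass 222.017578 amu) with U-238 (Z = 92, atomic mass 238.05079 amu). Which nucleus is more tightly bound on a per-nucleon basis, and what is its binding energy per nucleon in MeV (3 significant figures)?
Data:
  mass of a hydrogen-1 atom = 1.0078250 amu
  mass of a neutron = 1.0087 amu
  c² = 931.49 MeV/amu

Rn-222: Σm = 86(1.0078250) + 136(1.0087) = 223.8561500 amu; Δm = 1.8385720 amu; E_B = 1712.6 MeV; E_B/A = 7.714 MeV
U-238: Σm = 92(1.0078250) + 146(1.0087) = 239.9901000 amu; Δm = 1.9393100 amu; E_B = 1806.4 MeV; E_B/A = 7.590 MeV
Rn-222 has the higher binding energy per nucleon, so it is the more tightly bound nucleus.

Rn-222; 7.71 MeV/nucleon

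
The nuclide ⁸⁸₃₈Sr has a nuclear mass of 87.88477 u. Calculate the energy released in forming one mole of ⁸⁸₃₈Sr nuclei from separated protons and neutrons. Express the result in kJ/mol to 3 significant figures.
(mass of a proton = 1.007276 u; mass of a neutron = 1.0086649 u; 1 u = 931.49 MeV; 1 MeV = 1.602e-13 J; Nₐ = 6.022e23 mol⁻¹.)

7.41e+10 kJ/mol

With 38 protons and 50 neutrons (A = 88):
Mass of separated nucleons = 38(1.007276) + 50(1.0086649) = 38.276488 + 50.4332450 = 88.7097330 u
Mass defect Δm = 88.7097330 − 87.88477 = 0.8249630 u
Converting to energy: 0.8249630 u × 931.49 MeV/u = 768.445 MeV
Per nucleus in joules: 768.445 MeV × 1.602e-13 J/MeV = 1.2310e-10 J
Per mole: 1.2310e-10 J × 6.022e23 mol⁻¹ = 7.4131e+13 J/mol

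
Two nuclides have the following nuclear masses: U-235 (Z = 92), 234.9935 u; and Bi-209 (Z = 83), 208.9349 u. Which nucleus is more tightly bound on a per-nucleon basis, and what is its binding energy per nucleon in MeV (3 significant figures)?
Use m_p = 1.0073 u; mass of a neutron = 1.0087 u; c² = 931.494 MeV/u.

Bi-209; 7.88 MeV/nucleon

U-235: Σm = 92(1.0073) + 143(1.0087) = 236.9157 u; Δm = 1.9222 u; E_B = 1790.5 MeV; E_B/A = 7.619 MeV
Bi-209: Σm = 83(1.0073) + 126(1.0087) = 210.7021 u; Δm = 1.7672 u; E_B = 1646.1 MeV; E_B/A = 7.876 MeV
Bi-209 has the higher binding energy per nucleon, so it is the more tightly bound nucleus.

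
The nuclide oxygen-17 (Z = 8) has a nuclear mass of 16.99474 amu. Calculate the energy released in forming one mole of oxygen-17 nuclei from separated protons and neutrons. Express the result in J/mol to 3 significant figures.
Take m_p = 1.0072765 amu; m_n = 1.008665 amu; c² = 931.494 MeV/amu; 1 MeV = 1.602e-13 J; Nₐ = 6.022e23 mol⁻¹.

Z = 8, so N = A − Z = 17 − 8 = 9.
Σm = 8·m_p + 9·m_n = 8.0582120 + 9.077985 = 17.1361970 amu
The mass defect is 17.1361970 − 16.99474 = 0.1414570 amu.
Binding energy = Δm·c² = 0.1414570 × 931.494 MeV/amu = 131.766 MeV
Per nucleus in joules: 131.766 MeV × 1.602e-13 J/MeV = 2.1109e-11 J
Per mole: 2.1109e-11 J × 6.022e23 mol⁻¹ = 1.2712e+13 J/mol

1.27e+13 J/mol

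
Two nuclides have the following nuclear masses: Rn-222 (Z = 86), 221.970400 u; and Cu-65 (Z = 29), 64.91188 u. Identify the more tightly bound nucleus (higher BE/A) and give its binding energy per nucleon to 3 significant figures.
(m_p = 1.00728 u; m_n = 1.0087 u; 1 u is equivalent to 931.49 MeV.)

Cu-65; 8.78 MeV/nucleon

Rn-222: Σm = 86(1.00728) + 136(1.0087) = 223.80928 u; Δm = 1.838880 u; E_B = 1712.9 MeV; E_B/A = 7.716 MeV
Cu-65: Σm = 29(1.00728) + 36(1.0087) = 65.52432 u; Δm = 0.61244 u; E_B = 570.48 MeV; E_B/A = 8.777 MeV
Cu-65 has the higher binding energy per nucleon, so it is the more tightly bound nucleus.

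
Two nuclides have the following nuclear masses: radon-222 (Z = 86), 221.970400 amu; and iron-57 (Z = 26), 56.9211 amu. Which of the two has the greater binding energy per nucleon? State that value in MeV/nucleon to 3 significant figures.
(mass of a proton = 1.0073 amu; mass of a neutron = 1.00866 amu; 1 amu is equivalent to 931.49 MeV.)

iron-57; 8.78 MeV/nucleon

radon-222: Σm = 86(1.0073) + 136(1.00866) = 223.80556 amu; Δm = 1.835160 amu; E_B = 1709.4 MeV; E_B/A = 7.700 MeV
iron-57: Σm = 26(1.0073) + 31(1.00866) = 57.45826 amu; Δm = 0.53716 amu; E_B = 500.36 MeV; E_B/A = 8.778 MeV
iron-57 has the higher binding energy per nucleon, so it is the more tightly bound nucleus.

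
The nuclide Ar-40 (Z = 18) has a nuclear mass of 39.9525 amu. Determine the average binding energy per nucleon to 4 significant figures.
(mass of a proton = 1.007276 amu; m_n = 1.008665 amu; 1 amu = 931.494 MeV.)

Σm = 18·m_p + 22·m_n = 18.130968 + 22.190630 = 40.321598 amu
The mass defect is 40.321598 − 39.9525 = 0.369098 amu.
Converting to energy: 0.369098 amu × 931.494 MeV/amu = 343.813 MeV
Per nucleon: 343.813 / 40 = 8.595 MeV

8.595 MeV/nucleon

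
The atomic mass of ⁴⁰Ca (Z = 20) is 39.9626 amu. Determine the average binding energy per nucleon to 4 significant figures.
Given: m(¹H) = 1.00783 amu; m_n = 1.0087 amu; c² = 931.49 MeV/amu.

Σm = 20·m(¹H) + 20·m_n = 20.15660 + 20.1740 = 40.33060 amu
Mass defect Δm = 40.33060 − 39.9626 = 0.36800 amu
Converting to energy: 0.36800 amu × 931.49 MeV/amu = 342.788 MeV
Dividing by A = 40 gives 8.570 MeV per nucleon.

8.570 MeV/nucleon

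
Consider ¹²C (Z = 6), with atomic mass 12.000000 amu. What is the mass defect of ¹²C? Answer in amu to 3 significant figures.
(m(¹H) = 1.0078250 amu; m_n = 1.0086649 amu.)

Total constituent mass: 6 × 1.0078250 + 6 × 1.0086649 = 12.0989394 amu
Δm = 12.0989394 − 12.000000 = 0.0989394 amu

0.0989 amu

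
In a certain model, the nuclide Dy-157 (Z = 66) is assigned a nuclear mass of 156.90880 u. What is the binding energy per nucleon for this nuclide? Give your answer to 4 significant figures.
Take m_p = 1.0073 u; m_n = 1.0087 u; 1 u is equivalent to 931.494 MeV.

The nucleus contains 66 protons and 157 − 66 = 91 neutrons.
Σm = 66·m_p + 91·m_n = 66.4818 + 91.7917 = 158.2735 u
Δm = 158.2735 − 156.90880 = 1.36470 u
Converting to energy: 1.36470 u × 931.494 MeV/u = 1271.21 MeV
Per nucleon: 1271.21 / 157 = 8.097 MeV

8.097 MeV/nucleon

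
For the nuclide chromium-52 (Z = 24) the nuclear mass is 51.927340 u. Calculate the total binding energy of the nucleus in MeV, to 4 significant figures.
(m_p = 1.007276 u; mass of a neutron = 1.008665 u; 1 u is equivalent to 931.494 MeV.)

456.3 MeV

The nucleus contains 24 protons and 52 − 24 = 28 neutrons.
Σm = 24·m_p + 28·m_n = 24.174624 + 28.242620 = 52.417244 u
The mass defect is 52.417244 − 51.927340 = 0.489904 u.
Binding energy = Δm·c² = 0.489904 × 931.494 MeV/u = 456.343 MeV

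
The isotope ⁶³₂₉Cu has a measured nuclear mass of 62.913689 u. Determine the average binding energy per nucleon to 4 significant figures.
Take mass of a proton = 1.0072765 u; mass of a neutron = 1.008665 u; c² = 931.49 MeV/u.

With 29 protons and 34 neutrons (A = 63):
Total constituent mass: 29 × 1.0072765 + 34 × 1.008665 = 63.5056285 u
The mass defect is 63.5056285 − 62.913689 = 0.5919395 u.
E_B = 0.5919395 × 931.49 = 551.386 MeV
BE/A = 551.386 MeV / 63 = 8.752 MeV/nucleon

8.752 MeV/nucleon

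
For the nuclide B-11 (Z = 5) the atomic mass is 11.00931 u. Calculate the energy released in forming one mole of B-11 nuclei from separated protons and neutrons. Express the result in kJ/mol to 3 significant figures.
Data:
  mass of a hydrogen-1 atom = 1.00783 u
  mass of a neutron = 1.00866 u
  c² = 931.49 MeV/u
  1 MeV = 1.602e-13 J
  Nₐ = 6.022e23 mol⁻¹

With 5 protons and 6 neutrons (A = 11):
Σm = 5·m(¹H) + 6·m_n = 5.03915 + 6.05196 = 11.09111 u
Mass defect Δm = 11.09111 − 11.00931 = 0.08180 u
Converting to energy: 0.08180 u × 931.49 MeV/u = 76.1959 MeV
Per nucleus in joules: 76.1959 MeV × 1.602e-13 J/MeV = 1.2207e-11 J
Per mole: 1.2207e-11 J × 6.022e23 mol⁻¹ = 7.3511e+12 J/mol

7.35e+09 kJ/mol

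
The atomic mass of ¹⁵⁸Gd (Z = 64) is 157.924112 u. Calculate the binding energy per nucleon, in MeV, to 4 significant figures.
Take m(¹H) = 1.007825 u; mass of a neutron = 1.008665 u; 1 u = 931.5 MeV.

Z = 64, so N = A − Z = 158 − 64 = 94.
Total constituent mass: 64 × 1.007825 + 94 × 1.008665 = 159.315310 u
Mass defect Δm = 159.315310 − 157.924112 = 1.391198 u
Converting to energy: 1.391198 u × 931.5 MeV/u = 1295.90 MeV
BE/A = 1295.90 MeV / 158 = 8.202 MeV/nucleon

8.202 MeV/nucleon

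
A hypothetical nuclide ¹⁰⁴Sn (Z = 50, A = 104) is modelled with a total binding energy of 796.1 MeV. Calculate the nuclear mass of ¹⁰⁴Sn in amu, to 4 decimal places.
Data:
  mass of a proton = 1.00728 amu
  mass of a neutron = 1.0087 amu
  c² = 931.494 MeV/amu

Mass defect = 796.1 MeV / (931.494 MeV/amu) = 0.854649 amu
Constituent mass = 50(1.00728) + 54(1.0087) = 104.83380 amu
Nuclear mass = 104.83380 − 0.854649 = 103.979151 amu ≈ 103.9792 amu (to 4 decimal places)

103.9792 amu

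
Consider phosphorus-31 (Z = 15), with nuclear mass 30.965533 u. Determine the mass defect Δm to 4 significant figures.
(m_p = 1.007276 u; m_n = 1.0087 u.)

Total constituent mass: 15 × 1.007276 + 16 × 1.0087 = 31.248340 u
Δm = 31.248340 − 30.965533 = 0.282807 u

0.2828 u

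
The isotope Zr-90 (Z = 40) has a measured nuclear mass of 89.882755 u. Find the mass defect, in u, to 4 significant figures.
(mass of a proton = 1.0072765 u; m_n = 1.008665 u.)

0.8416 u

Total constituent mass: 40 × 1.0072765 + 50 × 1.008665 = 90.7243100 u
Mass defect Δm = 90.7243100 − 89.882755 = 0.8415550 u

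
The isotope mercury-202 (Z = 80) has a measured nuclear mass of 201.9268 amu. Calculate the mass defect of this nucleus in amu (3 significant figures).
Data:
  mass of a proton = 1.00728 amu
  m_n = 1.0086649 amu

The nucleus contains 80 protons and 202 − 80 = 122 neutrons.
Σm = 80·m_p + 122·m_n = 80.58240 + 123.0571178 = 203.6395178 amu
Δm = 203.6395178 − 201.9268 = 1.7127178 amu

1.71 amu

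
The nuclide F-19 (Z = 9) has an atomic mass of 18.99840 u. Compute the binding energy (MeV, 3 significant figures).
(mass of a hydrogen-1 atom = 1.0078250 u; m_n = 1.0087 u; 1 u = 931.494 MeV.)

Σm = 9·m(¹H) + 10·m_n = 9.0704250 + 10.0870 = 19.1574250 u
Mass defect Δm = 19.1574250 − 18.99840 = 0.1590250 u
E_B = 0.1590250 × 931.494 = 148.131 MeV

148 MeV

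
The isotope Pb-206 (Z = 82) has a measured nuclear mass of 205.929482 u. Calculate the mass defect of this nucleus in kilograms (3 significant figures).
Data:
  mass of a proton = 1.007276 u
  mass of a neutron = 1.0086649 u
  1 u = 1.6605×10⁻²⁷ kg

With 82 protons and 124 neutrons (A = 206):
Σm = 82·m_p + 124·m_n = 82.596632 + 125.0744476 = 207.6710796 u
The mass defect is 207.6710796 − 205.929482 = 1.7415976 u.
In SI units: 1.7415976 u × 1.6605×10⁻²⁷ kg/u = 2.8919e-27 kg

2.89e-27 kg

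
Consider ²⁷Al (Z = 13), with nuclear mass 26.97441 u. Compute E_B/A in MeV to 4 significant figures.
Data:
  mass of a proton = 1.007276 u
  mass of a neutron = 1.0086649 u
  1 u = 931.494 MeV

Σm = 13·m_p + 14·m_n = 13.094588 + 14.1213086 = 27.2158966 u
Δm = 27.2158966 − 26.97441 = 0.2414866 u
Converting to energy: 0.2414866 u × 931.494 MeV/u = 224.943 MeV
BE/A = 224.943 MeV / 27 = 8.331 MeV/nucleon

8.331 MeV/nucleon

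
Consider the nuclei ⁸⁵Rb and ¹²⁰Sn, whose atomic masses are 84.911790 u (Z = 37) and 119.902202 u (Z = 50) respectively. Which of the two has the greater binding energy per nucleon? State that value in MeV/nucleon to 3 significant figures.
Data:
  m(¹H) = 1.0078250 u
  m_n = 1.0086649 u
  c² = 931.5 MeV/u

⁸⁵Rb; 8.70 MeV/nucleon

⁸⁵Rb: Σm = 37(1.0078250) + 48(1.0086649) = 85.7054402 u; Δm = 0.7936502 u; E_B = 739.285 MeV; E_B/A = 8.697 MeV
¹²⁰Sn: Σm = 50(1.0078250) + 70(1.0086649) = 120.9977930 u; Δm = 1.0955910 u; E_B = 1020.54 MeV; E_B/A = 8.5045 MeV
⁸⁵Rb has the higher binding energy per nucleon, so it is the more tightly bound nucleus.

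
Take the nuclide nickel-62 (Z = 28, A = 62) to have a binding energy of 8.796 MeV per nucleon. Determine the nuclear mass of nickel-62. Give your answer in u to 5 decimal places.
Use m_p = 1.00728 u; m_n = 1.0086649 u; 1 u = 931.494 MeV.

Total binding energy = 62 × 8.796 = 545.352 MeV
Mass defect = 545.352 MeV / (931.494 MeV/u) = 0.5854595 u
Constituent mass = 28(1.00728) + 34(1.0086649) = 62.4984466 u
Nuclear mass = 62.4984466 − 0.5854595 = 61.9129871 u ≈ 61.91299 u (to 5 decimal places)

61.91299 u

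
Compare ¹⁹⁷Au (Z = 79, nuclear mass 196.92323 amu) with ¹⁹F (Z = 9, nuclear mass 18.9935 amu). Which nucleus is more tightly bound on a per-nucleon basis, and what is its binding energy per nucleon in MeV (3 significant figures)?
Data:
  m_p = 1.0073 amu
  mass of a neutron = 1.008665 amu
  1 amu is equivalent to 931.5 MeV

¹⁹⁷Au: Σm = 79(1.0073) + 118(1.008665) = 198.599170 amu; Δm = 1.675940 amu; E_B = 1561.14 MeV; E_B/A = 7.9246 MeV
¹⁹F: Σm = 9(1.0073) + 10(1.008665) = 19.152350 amu; Δm = 0.158850 amu; E_B = 147.97 MeV; E_B/A = 7.788 MeV
¹⁹⁷Au has the higher binding energy per nucleon, so it is the more tightly bound nucleus.

¹⁹⁷Au; 7.92 MeV/nucleon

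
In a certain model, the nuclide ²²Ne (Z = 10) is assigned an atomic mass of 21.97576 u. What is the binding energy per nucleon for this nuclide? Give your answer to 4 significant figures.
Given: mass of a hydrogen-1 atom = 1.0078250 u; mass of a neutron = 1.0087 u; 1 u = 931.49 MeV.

8.760 MeV/nucleon

With 10 protons and 12 neutrons (A = 22):
Σm = 10·m(¹H) + 12·m_n = 10.0782500 + 12.1044 = 22.1826500 u
Mass defect Δm = 22.1826500 − 21.97576 = 0.2068900 u
E_B = 0.2068900 × 931.49 = 192.716 MeV
Dividing by A = 22 gives 8.760 MeV per nucleon.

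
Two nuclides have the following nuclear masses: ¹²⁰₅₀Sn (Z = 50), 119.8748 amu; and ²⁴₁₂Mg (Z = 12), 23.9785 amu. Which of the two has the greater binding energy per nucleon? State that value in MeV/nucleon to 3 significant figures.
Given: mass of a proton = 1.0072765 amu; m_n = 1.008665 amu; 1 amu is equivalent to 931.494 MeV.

¹²⁰₅₀Sn; 8.50 MeV/nucleon

¹²⁰₅₀Sn: Σm = 50(1.0072765) + 70(1.008665) = 120.9703750 amu; Δm = 1.0955750 amu; E_B = 1020.5 MeV; E_B/A = 8.504 MeV
²⁴₁₂Mg: Σm = 12(1.0072765) + 12(1.008665) = 24.1912980 amu; Δm = 0.2127980 amu; E_B = 198.22 MeV; E_B/A = 8.259 MeV
¹²⁰₅₀Sn has the higher binding energy per nucleon, so it is the more tightly bound nucleus.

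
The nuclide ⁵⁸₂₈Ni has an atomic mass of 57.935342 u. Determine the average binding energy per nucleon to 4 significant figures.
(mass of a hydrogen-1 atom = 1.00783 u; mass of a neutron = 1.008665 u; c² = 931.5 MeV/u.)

8.734 MeV/nucleon

The nucleus contains 28 protons and 58 − 28 = 30 neutrons.
Σm = 28·m(¹H) + 30·m_n = 28.21924 + 30.259950 = 58.479190 u
Δm = 58.479190 − 57.935342 = 0.543848 u
Binding energy = Δm·c² = 0.543848 × 931.5 MeV/u = 506.594 MeV
Per nucleon: 506.594 / 58 = 8.734 MeV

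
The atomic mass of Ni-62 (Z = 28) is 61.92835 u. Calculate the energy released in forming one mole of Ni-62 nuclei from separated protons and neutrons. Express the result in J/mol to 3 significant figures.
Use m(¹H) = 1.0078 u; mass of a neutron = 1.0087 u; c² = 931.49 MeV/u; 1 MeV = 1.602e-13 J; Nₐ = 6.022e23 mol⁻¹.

Total constituent mass: 28 × 1.0078 + 34 × 1.0087 = 62.5142 u
The mass defect is 62.5142 − 61.92835 = 0.58585 u.
Binding energy = Δm·c² = 0.58585 × 931.49 MeV/u = 545.713 MeV
Per nucleus in joules: 545.713 MeV × 1.602e-13 J/MeV = 8.7423e-11 J
Per mole: 8.7423e-11 J × 6.022e23 mol⁻¹ = 5.2646e+13 J/mol

5.26e+13 J/mol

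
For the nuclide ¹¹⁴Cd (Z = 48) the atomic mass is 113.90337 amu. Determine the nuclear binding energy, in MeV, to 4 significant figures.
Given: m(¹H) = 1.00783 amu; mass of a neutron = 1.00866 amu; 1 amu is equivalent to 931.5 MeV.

972.5 MeV

Mass of separated nucleons = 48(1.00783) + 66(1.00866) = 48.37584 + 66.57156 = 114.94740 amu
Δm = 114.94740 − 113.90337 = 1.04403 amu
E_B = 1.04403 × 931.5 = 972.514 MeV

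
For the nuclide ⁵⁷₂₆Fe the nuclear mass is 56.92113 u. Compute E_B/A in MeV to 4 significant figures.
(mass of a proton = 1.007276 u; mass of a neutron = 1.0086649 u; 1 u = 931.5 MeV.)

8.770 MeV/nucleon

The nucleus contains 26 protons and 57 − 26 = 31 neutrons.
Total constituent mass: 26 × 1.007276 + 31 × 1.0086649 = 57.4577879 u
Mass defect Δm = 57.4577879 − 56.92113 = 0.5366579 u
Converting to energy: 0.5366579 u × 931.5 MeV/u = 499.897 MeV
Per nucleon: 499.897 / 57 = 8.770 MeV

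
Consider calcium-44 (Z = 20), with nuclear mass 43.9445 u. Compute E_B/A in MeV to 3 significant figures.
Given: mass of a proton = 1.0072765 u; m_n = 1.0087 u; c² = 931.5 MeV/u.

8.68 MeV/nucleon

With 20 protons and 24 neutrons (A = 44):
Total constituent mass: 20 × 1.0072765 + 24 × 1.0087 = 44.3543300 u
The mass defect is 44.3543300 − 43.9445 = 0.4098300 u.
E_B = 0.4098300 × 931.5 = 381.757 MeV
BE/A = 381.757 MeV / 44 = 8.676 MeV/nucleon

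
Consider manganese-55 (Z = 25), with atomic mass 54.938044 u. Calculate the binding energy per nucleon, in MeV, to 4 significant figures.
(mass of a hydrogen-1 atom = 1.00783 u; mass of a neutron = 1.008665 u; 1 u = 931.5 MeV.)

8.767 MeV/nucleon

With 25 protons and 30 neutrons (A = 55):
Σm = 25·m(¹H) + 30·m_n = 25.19575 + 30.259950 = 55.455700 u
The mass defect is 55.455700 − 54.938044 = 0.517656 u.
Binding energy = Δm·c² = 0.517656 × 931.5 MeV/u = 482.197 MeV
BE/A = 482.197 MeV / 55 = 8.767 MeV/nucleon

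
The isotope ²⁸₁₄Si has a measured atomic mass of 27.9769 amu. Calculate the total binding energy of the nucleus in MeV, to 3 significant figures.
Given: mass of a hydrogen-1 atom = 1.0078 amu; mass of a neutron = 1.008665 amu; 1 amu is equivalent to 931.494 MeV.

Z = 14, so N = A − Z = 28 − 14 = 14.
Σm = 14·m(¹H) + 14·m_n = 14.1092 + 14.121310 = 28.230510 amu
Δm = 28.230510 − 27.9769 = 0.253610 amu
Converting to energy: 0.253610 amu × 931.494 MeV/amu = 236.236 MeV

236 MeV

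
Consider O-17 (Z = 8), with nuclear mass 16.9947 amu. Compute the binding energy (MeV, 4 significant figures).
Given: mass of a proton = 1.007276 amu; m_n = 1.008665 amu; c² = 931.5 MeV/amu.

Z = 8, so N = A − Z = 17 − 8 = 9.
Mass of separated nucleons = 8(1.007276) + 9(1.008665) = 8.058208 + 9.077985 = 17.136193 amu
Mass defect Δm = 17.136193 − 16.9947 = 0.141493 amu
Binding energy = Δm·c² = 0.141493 × 931.5 MeV/amu = 131.801 MeV

131.8 MeV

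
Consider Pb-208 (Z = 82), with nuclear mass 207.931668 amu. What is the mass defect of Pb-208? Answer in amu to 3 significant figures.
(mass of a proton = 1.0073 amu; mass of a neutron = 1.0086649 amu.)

The nucleus contains 82 protons and 208 − 82 = 126 neutrons.
Total constituent mass: 82 × 1.0073 + 126 × 1.0086649 = 209.6903774 amu
Δm = 209.6903774 − 207.931668 = 1.7587094 amu

1.76 amu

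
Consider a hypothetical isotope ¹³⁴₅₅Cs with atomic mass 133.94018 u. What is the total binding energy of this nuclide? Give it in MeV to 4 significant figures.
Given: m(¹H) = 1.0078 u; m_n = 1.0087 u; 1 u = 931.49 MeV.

The nucleus contains 55 protons and 134 − 55 = 79 neutrons.
Σm = 55·m(¹H) + 79·m_n = 55.4290 + 79.6873 = 135.1163 u
The mass defect is 135.1163 − 133.94018 = 1.17612 u.
Binding energy = Δm·c² = 1.17612 × 931.49 MeV/u = 1095.54 MeV

1096 MeV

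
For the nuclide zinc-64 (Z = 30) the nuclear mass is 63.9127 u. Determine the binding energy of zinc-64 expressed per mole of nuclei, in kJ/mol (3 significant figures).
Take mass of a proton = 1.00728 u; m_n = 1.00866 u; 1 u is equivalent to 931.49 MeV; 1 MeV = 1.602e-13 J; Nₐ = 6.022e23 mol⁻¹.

The nucleus contains 30 protons and 64 − 30 = 34 neutrons.
Σm = 30·m_p + 34·m_n = 30.21840 + 34.29444 = 64.51284 u
Mass defect Δm = 64.51284 − 63.9127 = 0.60014 u
Binding energy = Δm·c² = 0.60014 × 931.49 MeV/u = 559.024 MeV
Per nucleus in joules: 559.024 MeV × 1.602e-13 J/MeV = 8.9556e-11 J
Per mole: 8.9556e-11 J × 6.022e23 mol⁻¹ = 5.3931e+13 J/mol

5.39e+10 kJ/mol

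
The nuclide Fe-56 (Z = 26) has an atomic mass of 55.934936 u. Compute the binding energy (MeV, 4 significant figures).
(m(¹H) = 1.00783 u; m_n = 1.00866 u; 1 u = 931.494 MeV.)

492.2 MeV

With 26 protons and 30 neutrons (A = 56):
Mass of separated nucleons = 26(1.00783) + 30(1.00866) = 26.20358 + 30.25980 = 56.46338 u
The mass defect is 56.46338 − 55.934936 = 0.528444 u.
Converting to energy: 0.528444 u × 931.494 MeV/u = 492.242 MeV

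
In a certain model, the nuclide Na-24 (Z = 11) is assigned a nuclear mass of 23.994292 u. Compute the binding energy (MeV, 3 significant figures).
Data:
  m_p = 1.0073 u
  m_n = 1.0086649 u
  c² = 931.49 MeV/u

185 MeV

With 11 protons and 13 neutrons (A = 24):
Mass of separated nucleons = 11(1.0073) + 13(1.0086649) = 11.0803 + 13.1126437 = 24.1929437 u
The mass defect is 24.1929437 − 23.994292 = 0.1986517 u.
E_B = 0.1986517 × 931.49 = 185.042 MeV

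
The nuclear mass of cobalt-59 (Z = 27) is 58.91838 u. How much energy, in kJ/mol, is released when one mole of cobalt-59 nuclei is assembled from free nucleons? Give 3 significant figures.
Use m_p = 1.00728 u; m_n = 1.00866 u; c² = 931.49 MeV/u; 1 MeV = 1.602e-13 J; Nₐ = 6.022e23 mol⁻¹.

4.99e+10 kJ/mol

The nucleus contains 27 protons and 59 − 27 = 32 neutrons.
Σm = 27·m_p + 32·m_n = 27.19656 + 32.27712 = 59.47368 u
Mass defect Δm = 59.47368 − 58.91838 = 0.55530 u
Converting to energy: 0.55530 u × 931.49 MeV/u = 517.256 MeV
Per nucleus in joules: 517.256 MeV × 1.602e-13 J/MeV = 8.2864e-11 J
Per mole: 8.2864e-11 J × 6.022e23 mol⁻¹ = 4.9901e+13 J/mol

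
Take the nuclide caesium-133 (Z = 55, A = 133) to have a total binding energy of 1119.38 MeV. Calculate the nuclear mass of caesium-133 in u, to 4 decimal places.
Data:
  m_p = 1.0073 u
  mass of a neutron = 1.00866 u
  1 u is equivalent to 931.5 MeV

Mass defect = 1119.38 MeV / (931.5 MeV/u) = 1.201696 u
Constituent mass = 55(1.0073) + 78(1.00866) = 134.07698 u
Nuclear mass = 134.07698 − 1.201696 = 132.875284 u ≈ 132.8753 u (to 4 decimal places)

132.8753 u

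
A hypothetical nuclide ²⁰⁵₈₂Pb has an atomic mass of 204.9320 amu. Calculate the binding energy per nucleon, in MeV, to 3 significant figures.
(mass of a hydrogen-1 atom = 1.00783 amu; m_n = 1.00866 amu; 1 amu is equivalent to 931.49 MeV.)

Z = 82, so N = A − Z = 205 − 82 = 123.
Mass of separated nucleons = 82(1.00783) + 123(1.00866) = 82.64206 + 124.06518 = 206.70724 amu
Δm = 206.70724 − 204.9320 = 1.77524 amu
Converting to energy: 1.77524 amu × 931.49 MeV/amu = 1653.62 MeV
Per nucleon: 1653.62 / 205 = 8.066 MeV

8.07 MeV/nucleon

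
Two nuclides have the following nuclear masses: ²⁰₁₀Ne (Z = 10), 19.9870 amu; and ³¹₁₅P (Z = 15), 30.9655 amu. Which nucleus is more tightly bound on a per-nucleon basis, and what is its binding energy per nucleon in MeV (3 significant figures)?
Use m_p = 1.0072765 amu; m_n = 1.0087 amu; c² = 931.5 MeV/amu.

³¹₁₅P; 8.50 MeV/nucleon

²⁰₁₀Ne: Σm = 10(1.0072765) + 10(1.0087) = 20.1597650 amu; Δm = 0.1727650 amu; E_B = 160.93 MeV; E_B/A = 8.047 MeV
³¹₁₅P: Σm = 15(1.0072765) + 16(1.0087) = 31.2483475 amu; Δm = 0.2828475 amu; E_B = 263.47 MeV; E_B/A = 8.499 MeV
³¹₁₅P has the higher binding energy per nucleon, so it is the more tightly bound nucleus.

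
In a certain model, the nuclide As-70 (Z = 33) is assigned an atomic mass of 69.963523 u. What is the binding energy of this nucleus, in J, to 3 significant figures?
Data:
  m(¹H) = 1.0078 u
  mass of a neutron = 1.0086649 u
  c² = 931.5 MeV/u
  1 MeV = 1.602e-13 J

9.17e-11 J

With 33 protons and 37 neutrons (A = 70):
Mass of separated nucleons = 33(1.0078) + 37(1.0086649) = 33.2574 + 37.3206013 = 70.5780013 u
Δm = 70.5780013 − 69.963523 = 0.6144783 u
Converting to energy: 0.6144783 u × 931.5 MeV/u = 572.387 MeV
In joules: 572.387 MeV × 1.602e-13 J/MeV = 9.1696e-11 J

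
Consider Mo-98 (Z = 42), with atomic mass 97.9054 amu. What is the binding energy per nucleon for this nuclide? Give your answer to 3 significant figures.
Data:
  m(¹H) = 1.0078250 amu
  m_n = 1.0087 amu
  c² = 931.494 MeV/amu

Z = 42, so N = A − Z = 98 − 42 = 56.
Mass of separated nucleons = 42(1.0078250) + 56(1.0087) = 42.3286500 + 56.4872 = 98.8158500 amu
Mass defect Δm = 98.8158500 − 97.9054 = 0.9104500 amu
E_B = 0.9104500 × 931.494 = 848.079 MeV
Dividing by A = 98 gives 8.654 MeV per nucleon.

8.65 MeV/nucleon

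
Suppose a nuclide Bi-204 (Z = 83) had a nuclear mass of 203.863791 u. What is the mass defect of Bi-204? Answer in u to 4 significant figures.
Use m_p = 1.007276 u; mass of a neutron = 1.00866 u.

With 83 protons and 121 neutrons (A = 204):
Σm = 83·m_p + 121·m_n = 83.603908 + 122.04786 = 205.651768 u
Mass defect Δm = 205.651768 − 203.863791 = 1.787977 u

1.788 u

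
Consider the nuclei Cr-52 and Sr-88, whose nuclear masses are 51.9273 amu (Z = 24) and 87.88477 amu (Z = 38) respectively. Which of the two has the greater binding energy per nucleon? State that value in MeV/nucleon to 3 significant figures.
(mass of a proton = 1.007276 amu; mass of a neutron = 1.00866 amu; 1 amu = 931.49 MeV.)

Cr-52: Σm = 24(1.007276) + 28(1.00866) = 52.417104 amu; Δm = 0.489804 amu; E_B = 456.25 MeV; E_B/A = 8.774 MeV
Sr-88: Σm = 38(1.007276) + 50(1.00866) = 88.709488 amu; Δm = 0.824718 amu; E_B = 768.22 MeV; E_B/A = 8.730 MeV
Cr-52 has the higher binding energy per nucleon, so it is the more tightly bound nucleus.

Cr-52; 8.77 MeV/nucleon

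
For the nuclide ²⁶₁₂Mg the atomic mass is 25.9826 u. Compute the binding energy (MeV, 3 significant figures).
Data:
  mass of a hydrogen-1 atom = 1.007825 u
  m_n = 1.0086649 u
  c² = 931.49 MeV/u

The nucleus contains 12 protons and 26 − 12 = 14 neutrons.
Σm = 12·m(¹H) + 14·m_n = 12.093900 + 14.1213086 = 26.2152086 u
The mass defect is 26.2152086 − 25.9826 = 0.2326086 u.
Converting to energy: 0.2326086 u × 931.49 MeV/u = 216.673 MeV

217 MeV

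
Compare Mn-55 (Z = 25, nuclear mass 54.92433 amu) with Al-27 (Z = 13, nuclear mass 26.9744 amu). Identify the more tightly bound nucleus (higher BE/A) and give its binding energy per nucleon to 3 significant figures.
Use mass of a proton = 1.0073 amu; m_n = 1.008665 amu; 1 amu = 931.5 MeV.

Mn-55; 8.78 MeV/nucleon

Mn-55: Σm = 25(1.0073) + 30(1.008665) = 55.442450 amu; Δm = 0.518120 amu; E_B = 482.63 MeV; E_B/A = 8.775 MeV
Al-27: Σm = 13(1.0073) + 14(1.008665) = 27.216210 amu; Δm = 0.241810 amu; E_B = 225.246 MeV; E_B/A = 8.342 MeV
Mn-55 has the higher binding energy per nucleon, so it is the more tightly bound nucleus.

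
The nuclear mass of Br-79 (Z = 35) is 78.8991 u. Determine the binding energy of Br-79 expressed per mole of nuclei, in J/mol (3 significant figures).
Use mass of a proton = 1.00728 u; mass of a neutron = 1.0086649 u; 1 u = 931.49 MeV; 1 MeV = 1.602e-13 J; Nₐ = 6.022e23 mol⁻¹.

6.62e+13 J/mol

With 35 protons and 44 neutrons (A = 79):
Total constituent mass: 35 × 1.00728 + 44 × 1.0086649 = 79.6360556 u
Δm = 79.6360556 − 78.8991 = 0.7369556 u
E_B = 0.7369556 × 931.49 = 686.467 MeV
Per nucleus in joules: 686.467 MeV × 1.602e-13 J/MeV = 1.0997e-10 J
Per mole: 1.0997e-10 J × 6.022e23 mol⁻¹ = 6.6224e+13 J/mol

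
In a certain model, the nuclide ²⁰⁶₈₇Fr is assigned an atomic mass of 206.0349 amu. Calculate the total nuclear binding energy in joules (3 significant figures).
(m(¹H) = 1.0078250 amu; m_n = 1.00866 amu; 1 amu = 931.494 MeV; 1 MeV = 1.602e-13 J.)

Z = 87, so N = A − Z = 206 − 87 = 119.
Mass of separated nucleons = 87(1.0078250) + 119(1.00866) = 87.6807750 + 120.03054 = 207.7113150 amu
The mass defect is 207.7113150 − 206.0349 = 1.6764150 amu.
Converting to energy: 1.6764150 amu × 931.494 MeV/amu = 1561.57 MeV
In joules: 1561.57 MeV × 1.602e-13 J/MeV = 2.5016e-10 J

2.50e-10 J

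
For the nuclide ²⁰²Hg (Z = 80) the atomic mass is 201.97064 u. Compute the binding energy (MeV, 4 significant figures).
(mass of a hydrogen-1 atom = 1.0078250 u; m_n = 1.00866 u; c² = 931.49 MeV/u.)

1595 MeV

Z = 80, so N = A − Z = 202 − 80 = 122.
Total constituent mass: 80 × 1.0078250 + 122 × 1.00866 = 203.6825200 u
The mass defect is 203.6825200 − 201.97064 = 1.7118800 u.
Binding energy = Δm·c² = 1.7118800 × 931.49 MeV/u = 1594.60 MeV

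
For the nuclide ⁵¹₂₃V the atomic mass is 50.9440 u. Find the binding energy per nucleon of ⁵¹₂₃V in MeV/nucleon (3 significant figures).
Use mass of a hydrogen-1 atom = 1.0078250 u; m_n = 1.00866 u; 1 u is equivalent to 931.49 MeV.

With 23 protons and 28 neutrons (A = 51):
Mass of separated nucleons = 23(1.0078250) + 28(1.00866) = 23.1799750 + 28.24248 = 51.4224550 u
Mass defect Δm = 51.4224550 − 50.9440 = 0.4784550 u
E_B = 0.4784550 × 931.49 = 445.676 MeV
Per nucleon: 445.676 / 51 = 8.739 MeV

8.74 MeV/nucleon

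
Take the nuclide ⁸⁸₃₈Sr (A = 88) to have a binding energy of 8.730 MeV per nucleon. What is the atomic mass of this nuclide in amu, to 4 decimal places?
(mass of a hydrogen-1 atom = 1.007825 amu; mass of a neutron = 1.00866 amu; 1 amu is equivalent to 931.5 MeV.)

Total binding energy = 88 × 8.730 = 768.240 MeV
Mass defect = 768.240 MeV / (931.5 MeV/amu) = 0.824734 amu
Constituent mass = 38(1.007825) + 50(1.00866) = 88.730350 amu
Atomic mass = 88.730350 − 0.824734 = 87.905616 amu ≈ 87.9056 amu (to 4 decimal places)

87.9056 amu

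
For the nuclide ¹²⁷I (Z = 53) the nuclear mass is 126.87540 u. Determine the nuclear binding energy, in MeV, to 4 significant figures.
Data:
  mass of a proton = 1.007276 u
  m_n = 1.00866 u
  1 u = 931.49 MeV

Z = 53, so N = A − Z = 127 − 53 = 74.
Mass of separated nucleons = 53(1.007276) + 74(1.00866) = 53.385628 + 74.64084 = 128.026468 u
Δm = 128.026468 − 126.87540 = 1.151068 u
Converting to energy: 1.151068 u × 931.49 MeV/u = 1072.21 MeV

1072 MeV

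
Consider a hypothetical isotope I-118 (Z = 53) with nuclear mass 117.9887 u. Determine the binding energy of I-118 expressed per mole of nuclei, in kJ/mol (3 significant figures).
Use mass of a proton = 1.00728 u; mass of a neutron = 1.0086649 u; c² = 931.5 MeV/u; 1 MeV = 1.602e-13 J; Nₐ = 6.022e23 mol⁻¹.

Σm = 53·m_p + 65·m_n = 53.38584 + 65.5632185 = 118.9490585 u
Δm = 118.9490585 − 117.9887 = 0.9603585 u
Converting to energy: 0.9603585 u × 931.5 MeV/u = 894.574 MeV
Per nucleus in joules: 894.574 MeV × 1.602e-13 J/MeV = 1.4331e-10 J
Per mole: 1.4331e-10 J × 6.022e23 mol⁻¹ = 8.6301e+13 J/mol

8.63e+10 kJ/mol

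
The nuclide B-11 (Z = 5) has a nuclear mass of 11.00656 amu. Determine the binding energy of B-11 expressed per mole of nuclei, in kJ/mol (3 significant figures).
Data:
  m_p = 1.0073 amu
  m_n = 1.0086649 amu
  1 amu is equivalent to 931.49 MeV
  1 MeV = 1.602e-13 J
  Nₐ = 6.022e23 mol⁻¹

7.36e+09 kJ/mol

With 5 protons and 6 neutrons (A = 11):
Mass of separated nucleons = 5(1.0073) + 6(1.0086649) = 5.0365 + 6.0519894 = 11.0884894 amu
Δm = 11.0884894 − 11.00656 = 0.0819294 amu
Binding energy = Δm·c² = 0.0819294 × 931.49 MeV/amu = 76.3164 MeV
Per nucleus in joules: 76.3164 MeV × 1.602e-13 J/MeV = 1.2226e-11 J
Per mole: 1.2226e-11 J × 6.022e23 mol⁻¹ = 7.3625e+12 J/mol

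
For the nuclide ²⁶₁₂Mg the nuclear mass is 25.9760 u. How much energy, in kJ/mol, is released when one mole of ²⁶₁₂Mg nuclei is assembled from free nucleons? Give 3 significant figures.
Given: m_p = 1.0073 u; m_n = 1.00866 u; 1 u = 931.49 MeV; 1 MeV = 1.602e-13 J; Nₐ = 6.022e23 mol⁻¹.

2.09e+10 kJ/mol

Z = 12, so N = A − Z = 26 − 12 = 14.
Total constituent mass: 12 × 1.0073 + 14 × 1.00866 = 26.20884 u
Δm = 26.20884 − 25.9760 = 0.23284 u
Binding energy = Δm·c² = 0.23284 × 931.49 MeV/u = 216.888 MeV
Per nucleus in joules: 216.888 MeV × 1.602e-13 J/MeV = 3.4745e-11 J
Per mole: 3.4745e-11 J × 6.022e23 mol⁻¹ = 2.0923e+13 J/mol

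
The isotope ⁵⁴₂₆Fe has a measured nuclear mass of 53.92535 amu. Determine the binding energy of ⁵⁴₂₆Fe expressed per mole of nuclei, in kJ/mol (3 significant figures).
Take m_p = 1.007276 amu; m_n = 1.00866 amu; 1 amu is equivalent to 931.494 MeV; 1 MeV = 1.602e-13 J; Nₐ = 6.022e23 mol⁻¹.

4.55e+10 kJ/mol

The nucleus contains 26 protons and 54 − 26 = 28 neutrons.
Σm = 26·m_p + 28·m_n = 26.189176 + 28.24248 = 54.431656 amu
Mass defect Δm = 54.431656 − 53.92535 = 0.506306 amu
Binding energy = Δm·c² = 0.506306 × 931.494 MeV/amu = 471.621 MeV
Per nucleus in joules: 471.621 MeV × 1.602e-13 J/MeV = 7.5554e-11 J
Per mole: 7.5554e-11 J × 6.022e23 mol⁻¹ = 4.5499e+13 J/mol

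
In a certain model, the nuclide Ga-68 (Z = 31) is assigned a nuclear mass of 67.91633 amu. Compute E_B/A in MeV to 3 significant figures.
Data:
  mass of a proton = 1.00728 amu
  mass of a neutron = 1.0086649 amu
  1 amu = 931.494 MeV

Total constituent mass: 31 × 1.00728 + 37 × 1.0086649 = 68.5462813 amu
The mass defect is 68.5462813 − 67.91633 = 0.6299513 amu.
Converting to energy: 0.6299513 amu × 931.494 MeV/amu = 586.796 MeV
Per nucleon: 586.796 / 68 = 8.629 MeV

8.63 MeV/nucleon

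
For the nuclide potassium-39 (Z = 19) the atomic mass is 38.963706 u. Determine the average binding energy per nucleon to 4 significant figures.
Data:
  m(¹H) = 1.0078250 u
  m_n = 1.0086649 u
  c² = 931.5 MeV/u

8.557 MeV/nucleon

With 19 protons and 20 neutrons (A = 39):
Σm = 19·m(¹H) + 20·m_n = 19.1486750 + 20.1732980 = 39.3219730 u
Mass defect Δm = 39.3219730 − 38.963706 = 0.3582670 u
Binding energy = Δm·c² = 0.3582670 × 931.5 MeV/u = 333.726 MeV
BE/A = 333.726 MeV / 39 = 8.557 MeV/nucleon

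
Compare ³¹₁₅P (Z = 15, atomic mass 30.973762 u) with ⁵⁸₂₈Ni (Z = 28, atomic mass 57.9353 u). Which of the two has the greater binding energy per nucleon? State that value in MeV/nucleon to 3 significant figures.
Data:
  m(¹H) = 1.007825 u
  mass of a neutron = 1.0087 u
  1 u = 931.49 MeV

⁵⁸₂₈Ni; 8.75 MeV/nucleon

³¹₁₅P: Σm = 15(1.007825) + 16(1.0087) = 31.256575 u; Δm = 0.282813 u; E_B = 263.44 MeV; E_B/A = 8.498 MeV
⁵⁸₂₈Ni: Σm = 28(1.007825) + 30(1.0087) = 58.480100 u; Δm = 0.544800 u; E_B = 507.48 MeV; E_B/A = 8.750 MeV
⁵⁸₂₈Ni has the higher binding energy per nucleon, so it is the more tightly bound nucleus.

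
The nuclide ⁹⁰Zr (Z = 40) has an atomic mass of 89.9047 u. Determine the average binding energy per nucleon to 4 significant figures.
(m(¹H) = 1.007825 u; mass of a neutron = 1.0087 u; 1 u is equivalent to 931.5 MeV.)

8.728 MeV/nucleon

The nucleus contains 40 protons and 90 − 40 = 50 neutrons.
Mass of separated nucleons = 40(1.007825) + 50(1.0087) = 40.313000 + 50.4350 = 90.748000 u
The mass defect is 90.748000 − 89.9047 = 0.843300 u.
Binding energy = Δm·c² = 0.843300 × 931.5 MeV/u = 785.534 MeV
Per nucleon: 785.534 / 90 = 8.728 MeV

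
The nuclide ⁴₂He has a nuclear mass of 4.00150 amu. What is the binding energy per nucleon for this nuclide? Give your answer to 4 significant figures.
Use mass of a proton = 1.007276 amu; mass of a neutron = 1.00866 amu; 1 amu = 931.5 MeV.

Total constituent mass: 2 × 1.007276 + 2 × 1.00866 = 4.031872 amu
Δm = 4.031872 − 4.00150 = 0.030372 amu
E_B = 0.030372 × 931.5 = 28.2915 MeV
Per nucleon: 28.2915 / 4 = 7.073 MeV

7.073 MeV/nucleon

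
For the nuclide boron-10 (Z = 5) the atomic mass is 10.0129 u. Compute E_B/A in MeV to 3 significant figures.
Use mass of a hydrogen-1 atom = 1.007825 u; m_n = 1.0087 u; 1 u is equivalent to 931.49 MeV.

Z = 5, so N = A − Z = 10 − 5 = 5.
Σm = 5·m(¹H) + 5·m_n = 5.039125 + 5.0435 = 10.082625 u
The mass defect is 10.082625 − 10.0129 = 0.069725 u.
Converting to energy: 0.069725 u × 931.49 MeV/u = 64.9481 MeV
Per nucleon: 64.9481 / 10 = 6.4948 MeV

6.49 MeV/nucleon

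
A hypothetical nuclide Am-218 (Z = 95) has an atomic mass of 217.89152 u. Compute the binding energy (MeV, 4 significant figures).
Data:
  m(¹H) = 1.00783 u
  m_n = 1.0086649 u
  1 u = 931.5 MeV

Z = 95, so N = A − Z = 218 − 95 = 123.
Mass of separated nucleons = 95(1.00783) + 123(1.0086649) = 95.74385 + 124.0657827 = 219.8096327 u
Mass defect Δm = 219.8096327 − 217.89152 = 1.9181127 u
Converting to energy: 1.9181127 u × 931.5 MeV/u = 1786.72 MeV

1787 MeV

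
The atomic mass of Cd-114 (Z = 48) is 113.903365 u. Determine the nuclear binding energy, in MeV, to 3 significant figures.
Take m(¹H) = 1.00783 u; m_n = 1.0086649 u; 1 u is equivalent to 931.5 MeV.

973 MeV

Σm = 48·m(¹H) + 66·m_n = 48.37584 + 66.5718834 = 114.9477234 u
The mass defect is 114.9477234 − 113.903365 = 1.0443584 u.
Binding energy = Δm·c² = 1.0443584 × 931.5 MeV/u = 972.820 MeV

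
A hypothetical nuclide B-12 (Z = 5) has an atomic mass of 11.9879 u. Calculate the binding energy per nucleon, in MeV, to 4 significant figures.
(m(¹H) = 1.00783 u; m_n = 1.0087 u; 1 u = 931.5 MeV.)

Σm = 5·m(¹H) + 7·m_n = 5.03915 + 7.0609 = 12.10005 u
The mass defect is 12.10005 − 11.9879 = 0.11215 u.
E_B = 0.11215 × 931.5 = 104.468 MeV
Per nucleon: 104.468 / 12 = 8.706 MeV

8.706 MeV/nucleon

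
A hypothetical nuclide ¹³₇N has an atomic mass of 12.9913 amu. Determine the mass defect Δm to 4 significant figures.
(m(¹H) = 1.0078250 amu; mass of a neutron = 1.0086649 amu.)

0.1155 amu

Z = 7, so N = A − Z = 13 − 7 = 6.
Σm = 7·m(¹H) + 6·m_n = 7.0547750 + 6.0519894 = 13.1067644 amu
Δm = 13.1067644 − 12.9913 = 0.1154644 amu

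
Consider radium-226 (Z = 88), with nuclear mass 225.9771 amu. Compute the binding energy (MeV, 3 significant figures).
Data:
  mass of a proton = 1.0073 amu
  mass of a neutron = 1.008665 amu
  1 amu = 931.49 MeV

1730 MeV

Z = 88, so N = A − Z = 226 − 88 = 138.
Mass of separated nucleons = 88(1.0073) + 138(1.008665) = 88.6424 + 139.195770 = 227.838170 amu
Mass defect Δm = 227.838170 − 225.9771 = 1.861070 amu
Converting to energy: 1.861070 amu × 931.49 MeV/amu = 1733.57 MeV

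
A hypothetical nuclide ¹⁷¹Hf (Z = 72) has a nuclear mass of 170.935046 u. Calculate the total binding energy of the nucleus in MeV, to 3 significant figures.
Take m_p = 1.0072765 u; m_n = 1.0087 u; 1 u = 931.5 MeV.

Total constituent mass: 72 × 1.0072765 + 99 × 1.0087 = 172.3852080 u
Δm = 172.3852080 − 170.935046 = 1.4501620 u
Binding energy = Δm·c² = 1.4501620 × 931.5 MeV/u = 1350.83 MeV

1350 MeV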